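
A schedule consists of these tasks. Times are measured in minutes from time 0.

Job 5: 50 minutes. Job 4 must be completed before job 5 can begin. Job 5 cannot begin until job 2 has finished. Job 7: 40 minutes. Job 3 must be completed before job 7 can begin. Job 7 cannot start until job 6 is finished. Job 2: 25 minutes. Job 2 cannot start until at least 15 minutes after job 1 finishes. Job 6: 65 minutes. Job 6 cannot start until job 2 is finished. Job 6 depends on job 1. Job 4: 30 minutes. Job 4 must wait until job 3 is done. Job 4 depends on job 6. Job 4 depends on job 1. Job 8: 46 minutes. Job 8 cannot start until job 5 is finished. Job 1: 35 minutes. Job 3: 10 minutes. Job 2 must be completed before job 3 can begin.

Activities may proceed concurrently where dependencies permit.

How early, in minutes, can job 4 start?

Nothing blocks job 1, so it runs from minute 0 to minute 35.
Job 2 waits on job 1 (finishes minute 35, plus 15-minute gap → minute 50), so it starts at minute 50 and finishes at 50 + 25 = minute 75.
Job 6 has to wait for job 2 (finishes minute 75); job 1 (finishes minute 35). The latest of these is minute 75, so job 6 runs minute 75 to 75 + 65 = minute 140.
Job 3 waits on job 2 (finishes minute 75), so it starts at minute 75 and finishes at 75 + 10 = minute 85.
Job 4 waits on job 3 (finishes minute 85); job 6 (finishes minute 140); job 1 (finishes minute 35). The latest of these is minute 140, which is the earliest job 4 can start.

140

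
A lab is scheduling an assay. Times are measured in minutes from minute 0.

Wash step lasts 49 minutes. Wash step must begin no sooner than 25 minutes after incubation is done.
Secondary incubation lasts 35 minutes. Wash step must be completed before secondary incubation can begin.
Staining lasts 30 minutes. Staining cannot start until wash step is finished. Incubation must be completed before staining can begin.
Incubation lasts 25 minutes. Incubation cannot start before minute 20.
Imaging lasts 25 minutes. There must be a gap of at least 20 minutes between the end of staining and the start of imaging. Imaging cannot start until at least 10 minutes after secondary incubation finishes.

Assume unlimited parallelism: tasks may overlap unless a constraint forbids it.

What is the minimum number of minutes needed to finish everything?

After its own release at minute 20, incubation can start at minute 20 and finishes at minute 45.
Wash step cannot begin until incubation (finishes minute 45, plus 25-minute gap → minute 70). It runs from minute 70 to 70 + 49 = minute 119.
Secondary incubation cannot begin until wash step (finishes minute 119). It runs from minute 119 to 119 + 35 = minute 154.
Staining needs all of wash step (finishes minute 119); incubation (finishes minute 45). That puts its earliest start at minute 119; it finishes at 119 + 30 = minute 149.
Imaging cannot start until staining (finishes minute 149, plus 20-minute gap → minute 169); secondary incubation (finishes minute 154, plus 10-minute gap → minute 164). The controlling bound is minute 169, so imaging finishes at 169 + 25 = minute 194.
All tasks are finished once the last one completes. Finish times: Incubation at 45, Wash step at 119, Staining at 149, Secondary incubation at 154, Imaging at 194. The latest is minute 194.

194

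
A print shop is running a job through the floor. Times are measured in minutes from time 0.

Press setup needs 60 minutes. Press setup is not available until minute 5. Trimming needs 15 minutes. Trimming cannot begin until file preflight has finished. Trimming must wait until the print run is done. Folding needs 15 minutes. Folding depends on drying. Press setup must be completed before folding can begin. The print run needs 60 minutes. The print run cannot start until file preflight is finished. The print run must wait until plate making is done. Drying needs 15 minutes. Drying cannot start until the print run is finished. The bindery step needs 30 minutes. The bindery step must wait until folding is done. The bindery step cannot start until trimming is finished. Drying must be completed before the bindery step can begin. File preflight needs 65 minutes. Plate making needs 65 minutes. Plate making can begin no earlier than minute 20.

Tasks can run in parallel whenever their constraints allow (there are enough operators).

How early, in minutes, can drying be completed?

160

Plate making waits on its own release at minute 20, so it starts at minute 20 and finishes at 20 + 65 = minute 85.
Nothing blocks file preflight, so it runs from minute 0 to minute 65.
The print run has to wait for file preflight (finishes minute 65); plate making (finishes minute 85). The latest of these is minute 85, so the print run runs minute 85 to 85 + 60 = minute 145.
Drying waits on the print run (finishes minute 145), so it starts at minute 145 and finishes at 145 + 15 = minute 160.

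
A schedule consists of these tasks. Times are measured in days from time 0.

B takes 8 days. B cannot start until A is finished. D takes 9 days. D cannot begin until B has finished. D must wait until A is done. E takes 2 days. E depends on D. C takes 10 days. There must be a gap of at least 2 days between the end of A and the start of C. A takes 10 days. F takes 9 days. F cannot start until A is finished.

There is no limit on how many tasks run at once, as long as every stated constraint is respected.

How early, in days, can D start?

18

A can start immediately at day 0; it finishes at day 10.
B waits on A (finishes day 10), so it starts at day 10 and finishes at 10 + 8 = day 18.
D waits on B (finishes day 18); A (finishes day 10). The latest of these is day 18, which is the earliest D can start.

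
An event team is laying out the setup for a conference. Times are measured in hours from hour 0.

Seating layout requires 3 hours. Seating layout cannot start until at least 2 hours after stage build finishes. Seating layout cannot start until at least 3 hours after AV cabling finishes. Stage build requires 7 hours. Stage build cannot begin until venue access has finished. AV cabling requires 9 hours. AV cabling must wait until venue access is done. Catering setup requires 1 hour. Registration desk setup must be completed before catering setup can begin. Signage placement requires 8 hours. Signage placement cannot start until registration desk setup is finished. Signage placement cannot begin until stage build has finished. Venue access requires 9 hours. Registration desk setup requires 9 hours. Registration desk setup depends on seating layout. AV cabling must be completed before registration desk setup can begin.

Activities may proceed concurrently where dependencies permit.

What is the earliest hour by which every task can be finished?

Nothing blocks venue access, so it runs from hour 0 to hour 9.
AV cabling waits on venue access (finishes hour 9), so it starts at hour 9 and finishes at 9 + 9 = hour 18.
Stage build waits on venue access (finishes hour 9), so it starts at hour 9 and finishes at 9 + 7 = hour 16.
Seating layout cannot start until stage build (finishes hour 16, plus 2-hour gap → hour 18); AV cabling (finishes hour 18, plus 3-hour gap → hour 21). The controlling bound is hour 21, so seating layout finishes at 21 + 3 = hour 24.
For registration desk setup: seating layout (finishes hour 24); AV cabling (finishes hour 18). Taking the maximum gives a start of hour 24, and it finishes at 24 + 9 = hour 33.
After registration desk setup (finishes hour 33), catering setup can start at hour 33 and finishes at hour 34.
Signage placement has to wait for registration desk setup (finishes hour 33); stage build (finishes hour 16). The latest of these is hour 33, so signage placement runs hour 33 to 33 + 8 = hour 41.
All tasks are finished once the last one completes. Finish times: Venue access at 9, Stage build at 16, AV cabling at 18, Seating layout at 24, Registration desk setup at 33, Signage placement at 41, Catering setup at 34. The latest is hour 41.

41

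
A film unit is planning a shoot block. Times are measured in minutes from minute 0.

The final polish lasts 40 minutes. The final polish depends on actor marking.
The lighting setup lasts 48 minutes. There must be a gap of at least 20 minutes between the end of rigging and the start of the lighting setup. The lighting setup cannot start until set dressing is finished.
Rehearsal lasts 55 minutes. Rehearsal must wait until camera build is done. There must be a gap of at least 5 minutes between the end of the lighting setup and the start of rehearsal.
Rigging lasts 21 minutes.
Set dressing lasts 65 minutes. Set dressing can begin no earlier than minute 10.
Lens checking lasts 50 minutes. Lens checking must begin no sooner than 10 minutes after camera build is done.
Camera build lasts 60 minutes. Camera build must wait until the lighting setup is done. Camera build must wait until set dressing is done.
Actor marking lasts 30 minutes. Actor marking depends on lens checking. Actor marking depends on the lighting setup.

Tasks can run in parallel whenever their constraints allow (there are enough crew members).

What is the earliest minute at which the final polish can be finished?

After its own release at minute 10, set dressing can start at minute 10 and finishes at minute 75.
Rigging has no prerequisites, so it starts at minute 0 and finishes at minute 21.
For the lighting setup: rigging (finishes minute 21, plus 20-minute gap → minute 41); set dressing (finishes minute 75). Taking the maximum gives a start of minute 75, and it finishes at 75 + 48 = minute 123.
Camera build needs all of the lighting setup (finishes minute 123); set dressing (finishes minute 75). That puts its earliest start at minute 123; it finishes at 123 + 60 = minute 183.
Lens checking waits on camera build (finishes minute 183, plus 10-minute gap → minute 193), so it starts at minute 193 and finishes at 193 + 50 = minute 243.
Actor marking has to wait for lens checking (finishes minute 243); the lighting setup (finishes minute 123). The latest of these is minute 243, so actor marking runs minute 243 to 243 + 30 = minute 273.
The final polish waits on actor marking (finishes minute 273), so it starts at minute 273 and finishes at 273 + 40 = minute 313.

313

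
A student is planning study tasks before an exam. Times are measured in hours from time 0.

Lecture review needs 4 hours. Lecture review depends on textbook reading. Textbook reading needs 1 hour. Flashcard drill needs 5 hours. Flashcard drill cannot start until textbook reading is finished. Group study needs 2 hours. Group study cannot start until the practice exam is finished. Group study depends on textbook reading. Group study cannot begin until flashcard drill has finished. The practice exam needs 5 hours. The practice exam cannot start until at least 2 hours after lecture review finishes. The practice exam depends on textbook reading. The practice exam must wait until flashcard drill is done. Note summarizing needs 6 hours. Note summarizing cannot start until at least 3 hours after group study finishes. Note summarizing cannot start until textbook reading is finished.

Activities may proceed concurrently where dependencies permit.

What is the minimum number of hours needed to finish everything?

Textbook reading can start immediately at hour 0; it finishes at hour 1.
After textbook reading (finishes hour 1), flashcard drill can start at hour 1 and finishes at hour 6.
Lecture review cannot begin until textbook reading (finishes hour 1). It runs from hour 1 to 1 + 4 = hour 5.
The practice exam needs all of lecture review (finishes hour 5, plus 2-hour gap → hour 7); textbook reading (finishes hour 1); flashcard drill (finishes hour 6). That puts its earliest start at hour 7; it finishes at 7 + 5 = hour 12.
For group study: the practice exam (finishes hour 12); textbook reading (finishes hour 1); flashcard drill (finishes hour 6). Taking the maximum gives a start of hour 12, and it finishes at 12 + 2 = hour 14.
Note summarizing has to wait for group study (finishes hour 14, plus 3-hour gap → hour 17); textbook reading (finishes hour 1). The latest of these is hour 17, so note summarizing runs hour 17 to 17 + 6 = hour 23.
All tasks are finished once the last one completes. Finish times: Textbook reading at 1, Lecture review at 5, Flashcard drill at 6, The practice exam at 12, Group study at 14, Note summarizing at 23. The latest is hour 23.

23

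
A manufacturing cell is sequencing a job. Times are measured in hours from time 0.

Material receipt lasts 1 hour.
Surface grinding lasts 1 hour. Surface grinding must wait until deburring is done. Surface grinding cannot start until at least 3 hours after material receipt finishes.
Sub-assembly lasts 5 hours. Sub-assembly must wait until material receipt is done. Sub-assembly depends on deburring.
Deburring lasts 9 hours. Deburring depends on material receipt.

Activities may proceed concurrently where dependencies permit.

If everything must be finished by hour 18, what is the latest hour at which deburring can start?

To finish by hour 18, surface grinding (duration 1) must start no later than hour 17.
Sub-assembly must finish by hour 18; it takes 5 hours, so it must start by 18 − 5 = hour 13.
Deburring must finish in time for surface grinding (must start by hour 17); sub-assembly (must start by hour 13). The tightest is hour 13, so deburring must start by 13 − 9 = hour 4.

4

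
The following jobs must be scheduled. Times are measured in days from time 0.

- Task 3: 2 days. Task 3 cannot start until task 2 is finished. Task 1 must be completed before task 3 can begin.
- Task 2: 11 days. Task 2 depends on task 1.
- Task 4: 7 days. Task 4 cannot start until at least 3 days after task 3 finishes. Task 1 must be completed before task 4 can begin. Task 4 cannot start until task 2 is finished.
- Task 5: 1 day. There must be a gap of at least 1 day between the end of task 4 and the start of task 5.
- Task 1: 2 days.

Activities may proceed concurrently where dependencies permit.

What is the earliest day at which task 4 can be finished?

25

Task 1 has no prerequisites, so it starts at day 0 and finishes at day 2.
After task 1 (finishes day 2), task 2 can start at day 2 and finishes at day 13.
Task 3 cannot start until task 2 (finishes day 13); task 1 (finishes day 2). The controlling bound is day 13, so task 3 finishes at 13 + 2 = day 15.
For task 4: task 3 (finishes day 15, plus 3-day gap → day 18); task 1 (finishes day 2); task 2 (finishes day 13). Taking the maximum gives a start of day 18, and it finishes at 18 + 7 = day 25.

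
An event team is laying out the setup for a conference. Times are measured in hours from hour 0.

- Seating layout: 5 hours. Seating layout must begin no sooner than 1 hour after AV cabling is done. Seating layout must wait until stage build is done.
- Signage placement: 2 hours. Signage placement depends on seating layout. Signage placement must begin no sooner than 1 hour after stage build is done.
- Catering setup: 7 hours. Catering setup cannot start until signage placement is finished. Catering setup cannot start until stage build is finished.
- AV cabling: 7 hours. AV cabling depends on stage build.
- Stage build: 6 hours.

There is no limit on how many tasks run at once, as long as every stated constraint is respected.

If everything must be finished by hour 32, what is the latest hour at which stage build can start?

4

Catering setup has no dependents, so it just needs to finish by hour 32. Starting by 32 − 7 = hour 25 achieves that.
Signage placement has to be done before catering setup (must start by hour 25). That means finishing by hour 25, i.e. starting by 25 − 2 = hour 23.
Seating layout feeds into signage placement (must start by hour 23); so seating layout must finish by hour 23 and therefore start by hour 18.
AV cabling has to be done before seating layout (must start by hour 18, minus 1-hour gap → hour 17). That means finishing by hour 17, i.e. starting by 17 − 7 = hour 10.
Stage build must finish in time for AV cabling (must start by hour 10); seating layout (must start by hour 18); signage placement (must start by hour 23, minus 1-hour gap → hour 22); catering setup (must start by hour 25). The tightest is hour 10, so stage build must start by 10 − 6 = hour 4.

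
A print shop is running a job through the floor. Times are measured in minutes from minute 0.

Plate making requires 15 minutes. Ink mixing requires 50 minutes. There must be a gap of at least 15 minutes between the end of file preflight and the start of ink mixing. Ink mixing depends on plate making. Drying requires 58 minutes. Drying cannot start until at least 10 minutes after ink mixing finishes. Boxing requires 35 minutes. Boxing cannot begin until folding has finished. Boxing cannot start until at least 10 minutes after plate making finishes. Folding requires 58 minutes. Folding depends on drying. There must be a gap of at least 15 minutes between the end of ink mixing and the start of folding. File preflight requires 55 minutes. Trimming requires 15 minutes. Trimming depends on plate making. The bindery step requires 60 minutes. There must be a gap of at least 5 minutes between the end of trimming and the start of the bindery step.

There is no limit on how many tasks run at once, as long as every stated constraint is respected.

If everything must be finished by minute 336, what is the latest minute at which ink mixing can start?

125

Nothing follows boxing; the deadline of minute 336 is its only limit. It must start by 336 − 35 = minute 301.
Folding feeds into boxing (must start by minute 301); so folding must finish by minute 301 and therefore start by minute 243.
Drying feeds into folding (must start by minute 243); so drying must finish by minute 243 and therefore start by minute 185.
Ink mixing must finish in time for drying (must start by minute 185, minus 10-minute gap → minute 175); folding (must start by minute 243, minus 15-minute gap → minute 228). The tightest is minute 175, so ink mixing must start by 175 − 50 = minute 125.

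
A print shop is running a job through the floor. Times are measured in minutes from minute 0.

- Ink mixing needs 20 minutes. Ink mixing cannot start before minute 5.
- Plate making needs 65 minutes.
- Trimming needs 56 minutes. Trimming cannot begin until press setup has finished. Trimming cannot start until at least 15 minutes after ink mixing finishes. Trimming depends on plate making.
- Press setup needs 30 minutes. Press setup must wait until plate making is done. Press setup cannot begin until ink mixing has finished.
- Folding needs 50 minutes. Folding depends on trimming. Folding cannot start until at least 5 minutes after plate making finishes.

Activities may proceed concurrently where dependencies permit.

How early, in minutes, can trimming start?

Ink mixing waits on its own release at minute 5, so it starts at minute 5 and finishes at 5 + 20 = minute 25.
Nothing blocks plate making, so it runs from minute 0 to minute 65.
Press setup has to wait for plate making (finishes minute 65); ink mixing (finishes minute 25). The latest of these is minute 65, so press setup runs minute 65 to 65 + 30 = minute 95.
Trimming waits on press setup (finishes minute 95); ink mixing (finishes minute 25, plus 15-minute gap → minute 40); plate making (finishes minute 65). The latest of these is minute 95, which is the earliest trimming can start.

95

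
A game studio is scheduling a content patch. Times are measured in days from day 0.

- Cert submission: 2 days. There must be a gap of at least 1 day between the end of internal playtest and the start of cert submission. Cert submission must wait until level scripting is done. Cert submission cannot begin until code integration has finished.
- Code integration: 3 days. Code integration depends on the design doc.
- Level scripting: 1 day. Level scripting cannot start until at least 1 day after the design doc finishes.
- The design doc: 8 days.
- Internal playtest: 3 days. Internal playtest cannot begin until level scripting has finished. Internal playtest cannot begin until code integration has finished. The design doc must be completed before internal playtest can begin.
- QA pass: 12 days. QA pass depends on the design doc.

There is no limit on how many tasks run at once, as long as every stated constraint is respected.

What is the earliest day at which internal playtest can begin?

11

The design doc has no prerequisites, so it starts at day 0 and finishes at day 8.
Code integration waits on the design doc (finishes day 8), so it starts at day 8 and finishes at 8 + 3 = day 11.
After the design doc (finishes day 8, plus 1-day gap → day 9), level scripting can start at day 9 and finishes at day 10.
Internal playtest waits on level scripting (finishes day 10); code integration (finishes day 11); the design doc (finishes day 8). The latest of these is day 11, which is the earliest internal playtest can start.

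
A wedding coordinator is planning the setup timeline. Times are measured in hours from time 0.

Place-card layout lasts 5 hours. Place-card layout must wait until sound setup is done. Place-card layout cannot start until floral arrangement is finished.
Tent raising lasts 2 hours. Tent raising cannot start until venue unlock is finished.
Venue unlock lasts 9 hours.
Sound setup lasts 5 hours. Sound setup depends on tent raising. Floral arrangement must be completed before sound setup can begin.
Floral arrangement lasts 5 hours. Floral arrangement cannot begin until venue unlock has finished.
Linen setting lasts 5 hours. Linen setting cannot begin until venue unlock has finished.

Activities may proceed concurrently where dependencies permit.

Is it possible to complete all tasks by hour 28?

Venue unlock can start immediately at hour 0; it finishes at hour 9.
Floral arrangement cannot begin until venue unlock (finishes hour 9). It runs from hour 9 to 9 + 5 = hour 14.
After venue unlock (finishes hour 9), linen setting can start at hour 9 and finishes at hour 14.
Tent raising waits on venue unlock (finishes hour 9), so it starts at hour 9 and finishes at 9 + 2 = hour 11.
Sound setup has to wait for tent raising (finishes hour 11); floral arrangement (finishes hour 14). The latest of these is hour 14, so sound setup runs hour 14 to 14 + 5 = hour 19.
Place-card layout has to wait for sound setup (finishes hour 19); floral arrangement (finishes hour 14). The latest of these is hour 19, so place-card layout runs hour 19 to 19 + 5 = hour 24.
Every task is finished by hour 24, which is no later than the deadline of 28, so the schedule is feasible.

Yes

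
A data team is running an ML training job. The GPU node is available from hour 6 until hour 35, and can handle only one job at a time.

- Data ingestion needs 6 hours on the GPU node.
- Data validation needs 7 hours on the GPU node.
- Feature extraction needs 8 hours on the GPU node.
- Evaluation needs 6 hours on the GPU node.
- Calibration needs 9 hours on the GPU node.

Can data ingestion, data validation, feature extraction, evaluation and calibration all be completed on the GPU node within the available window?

No

The GPU node window is 35 − 6 = 29 hours.
Running back to back, the jobs need 6 + 7 + 8 + 6 + 9 = 36 hours on the GPU node.
Since 36 > 29, they cannot all fit.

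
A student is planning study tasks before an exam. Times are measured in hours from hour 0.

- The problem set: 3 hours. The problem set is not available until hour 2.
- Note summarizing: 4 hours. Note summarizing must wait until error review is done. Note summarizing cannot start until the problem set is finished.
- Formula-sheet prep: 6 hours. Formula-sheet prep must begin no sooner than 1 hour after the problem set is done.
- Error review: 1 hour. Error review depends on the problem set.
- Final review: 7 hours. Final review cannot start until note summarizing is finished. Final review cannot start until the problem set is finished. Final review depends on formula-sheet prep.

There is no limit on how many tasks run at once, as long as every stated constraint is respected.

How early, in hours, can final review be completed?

19

After its own release at hour 2, the problem set can start at hour 2 and finishes at hour 5.
Formula-sheet prep waits on the problem set (finishes hour 5, plus 1-hour gap → hour 6), so it starts at hour 6 and finishes at 6 + 6 = hour 12.
After the problem set (finishes hour 5), error review can start at hour 5 and finishes at hour 6.
Note summarizing needs all of error review (finishes hour 6); the problem set (finishes hour 5). That puts its earliest start at hour 6; it finishes at 6 + 4 = hour 10.
Final review cannot start until note summarizing (finishes hour 10); the problem set (finishes hour 5); formula-sheet prep (finishes hour 12). The controlling bound is hour 12, so final review finishes at 12 + 7 = hour 19.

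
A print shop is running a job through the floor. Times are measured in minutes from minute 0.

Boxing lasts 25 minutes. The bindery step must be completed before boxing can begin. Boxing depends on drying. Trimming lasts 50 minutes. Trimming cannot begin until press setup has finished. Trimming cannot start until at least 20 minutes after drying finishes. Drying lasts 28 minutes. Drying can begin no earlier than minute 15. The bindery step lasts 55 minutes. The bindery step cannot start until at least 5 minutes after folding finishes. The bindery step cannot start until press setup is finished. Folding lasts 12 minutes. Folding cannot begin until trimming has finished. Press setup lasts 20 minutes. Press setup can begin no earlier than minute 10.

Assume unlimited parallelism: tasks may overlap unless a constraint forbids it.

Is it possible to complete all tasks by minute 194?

After its own release at minute 15, drying can start at minute 15 and finishes at minute 43.
Press setup cannot begin until its own release at minute 10. It runs from minute 10 to 10 + 20 = minute 30.
For trimming: press setup (finishes minute 30); drying (finishes minute 43, plus 20-minute gap → minute 63). Taking the maximum gives a start of minute 63, and it finishes at 63 + 50 = minute 113.
After trimming (finishes minute 113), folding can start at minute 113 and finishes at minute 125.
The bindery step needs all of folding (finishes minute 125, plus 5-minute gap → minute 130); press setup (finishes minute 30). That puts its earliest start at minute 130; it finishes at 130 + 55 = minute 185.
Boxing cannot start until the bindery step (finishes minute 185); drying (finishes minute 43). The controlling bound is minute 185, so boxing finishes at 185 + 25 = minute 210.
The earliest everything can be done is minute 210, which is after the deadline of 194, so it is not possible.

No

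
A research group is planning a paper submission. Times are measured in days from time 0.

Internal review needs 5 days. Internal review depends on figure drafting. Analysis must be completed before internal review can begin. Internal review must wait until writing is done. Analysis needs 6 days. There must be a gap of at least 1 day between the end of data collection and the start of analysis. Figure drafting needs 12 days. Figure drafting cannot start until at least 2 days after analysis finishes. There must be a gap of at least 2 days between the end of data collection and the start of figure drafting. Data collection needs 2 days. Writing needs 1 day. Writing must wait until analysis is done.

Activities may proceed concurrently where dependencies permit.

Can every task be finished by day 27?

Nothing blocks data collection, so it runs from day 0 to day 2.
Analysis cannot begin until data collection (finishes day 2, plus 1-day gap → day 3). It runs from day 3 to 3 + 6 = day 9.
Writing waits on analysis (finishes day 9), so it starts at day 9 and finishes at 9 + 1 = day 10.
Figure drafting has to wait for analysis (finishes day 9, plus 2-day gap → day 11); data collection (finishes day 2, plus 2-day gap → day 4). The latest of these is day 11, so figure drafting runs day 11 to 11 + 12 = day 23.
Internal review needs all of figure drafting (finishes day 23); analysis (finishes day 9); writing (finishes day 10). That puts its earliest start at day 23; it finishes at 23 + 5 = day 28.
The earliest everything can be done is day 28, which is after the deadline of 27, so it is not possible.

No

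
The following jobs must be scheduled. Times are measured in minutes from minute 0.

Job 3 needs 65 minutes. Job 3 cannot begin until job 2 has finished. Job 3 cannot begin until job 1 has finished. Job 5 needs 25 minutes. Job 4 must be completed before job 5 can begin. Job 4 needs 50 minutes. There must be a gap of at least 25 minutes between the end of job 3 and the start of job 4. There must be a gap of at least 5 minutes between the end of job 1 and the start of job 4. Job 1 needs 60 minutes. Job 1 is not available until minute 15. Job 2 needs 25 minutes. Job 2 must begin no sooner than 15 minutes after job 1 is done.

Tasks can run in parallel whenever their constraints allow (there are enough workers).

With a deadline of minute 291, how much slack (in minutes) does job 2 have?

11

Job 1 cannot begin until its own release at minute 15. It runs from minute 15 to 15 + 60 = minute 75.
After job 1 (finishes minute 75, plus 15-minute gap → minute 90), job 2 can start at minute 90 and finishes at minute 115.

Working backward from the deadline:
To finish by minute 291, job 5 (duration 25) must start no later than minute 266.
Job 4 feeds into job 5 (must start by minute 266); so job 4 must finish by minute 266 and therefore start by minute 216.
Job 3 feeds into job 4 (must start by minute 216, minus 25-minute gap → minute 191); so job 3 must finish by minute 191 and therefore start by minute 126.
Since job 3 (must start by minute 126) depends on it, job 2 must finish by minute 126. Backing off its 25-minute duration gives a latest start of minute 101.
So job 2 can start as early as minute 90 and as late as minute 101, giving 101 − 90 = 11 minutes of slack.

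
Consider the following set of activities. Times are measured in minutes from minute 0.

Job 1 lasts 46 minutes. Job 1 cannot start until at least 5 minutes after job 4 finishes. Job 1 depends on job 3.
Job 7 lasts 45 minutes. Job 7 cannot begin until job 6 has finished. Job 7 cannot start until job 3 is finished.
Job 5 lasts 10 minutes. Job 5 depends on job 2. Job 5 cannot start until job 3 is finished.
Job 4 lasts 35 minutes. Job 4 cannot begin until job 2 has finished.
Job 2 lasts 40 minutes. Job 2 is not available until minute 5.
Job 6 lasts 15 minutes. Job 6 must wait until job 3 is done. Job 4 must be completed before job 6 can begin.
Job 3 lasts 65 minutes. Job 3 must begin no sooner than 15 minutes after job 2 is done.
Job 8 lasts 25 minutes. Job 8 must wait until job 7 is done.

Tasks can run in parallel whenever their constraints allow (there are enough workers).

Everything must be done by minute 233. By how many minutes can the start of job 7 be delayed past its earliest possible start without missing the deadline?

Job 2 cannot begin until its own release at minute 5. It runs from minute 5 to 5 + 40 = minute 45.
Job 4 waits on job 2 (finishes minute 45), so it starts at minute 45 and finishes at 45 + 35 = minute 80.
Job 3 cannot begin until job 2 (finishes minute 45, plus 15-minute gap → minute 60). It runs from minute 60 to 60 + 65 = minute 125.
Job 6 needs all of job 3 (finishes minute 125); job 4 (finishes minute 80). That puts its earliest start at minute 125; it finishes at 125 + 15 = minute 140.
Job 7 has to wait for job 6 (finishes minute 140); job 3 (finishes minute 125). The latest of these is minute 140, so job 7 runs minute 140 to 140 + 45 = minute 185.

Working backward from the deadline:
To finish by minute 233, job 8 (duration 25) must start no later than minute 208.
Job 7 must finish before job 8 (must start by minute 208). With a 45-minute duration, job 7 must start by 208 − 45 = minute 163.
So job 7 can start as early as minute 140 and as late as minute 163, giving 163 − 140 = 23 minutes of slack.

23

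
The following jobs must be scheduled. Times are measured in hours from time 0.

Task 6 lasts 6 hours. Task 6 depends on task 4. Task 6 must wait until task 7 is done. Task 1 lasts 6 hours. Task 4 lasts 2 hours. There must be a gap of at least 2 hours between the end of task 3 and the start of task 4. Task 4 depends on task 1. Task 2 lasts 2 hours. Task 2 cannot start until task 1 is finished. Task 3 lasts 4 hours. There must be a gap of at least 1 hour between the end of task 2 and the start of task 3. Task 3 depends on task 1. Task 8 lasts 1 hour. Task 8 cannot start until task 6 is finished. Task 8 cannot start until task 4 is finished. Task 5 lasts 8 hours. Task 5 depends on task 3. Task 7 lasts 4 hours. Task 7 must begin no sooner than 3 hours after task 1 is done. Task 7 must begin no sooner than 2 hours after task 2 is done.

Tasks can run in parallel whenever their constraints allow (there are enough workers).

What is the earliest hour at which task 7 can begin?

10

Task 1 has no prerequisites, so it starts at hour 0 and finishes at hour 6.
Task 2 cannot begin until task 1 (finishes hour 6). It runs from hour 6 to 6 + 2 = hour 8.
Task 7 waits on task 1 (finishes hour 6, plus 3-hour gap → hour 9); task 2 (finishes hour 8, plus 2-hour gap → hour 10). The latest of these is hour 10, which is the earliest task 7 can start.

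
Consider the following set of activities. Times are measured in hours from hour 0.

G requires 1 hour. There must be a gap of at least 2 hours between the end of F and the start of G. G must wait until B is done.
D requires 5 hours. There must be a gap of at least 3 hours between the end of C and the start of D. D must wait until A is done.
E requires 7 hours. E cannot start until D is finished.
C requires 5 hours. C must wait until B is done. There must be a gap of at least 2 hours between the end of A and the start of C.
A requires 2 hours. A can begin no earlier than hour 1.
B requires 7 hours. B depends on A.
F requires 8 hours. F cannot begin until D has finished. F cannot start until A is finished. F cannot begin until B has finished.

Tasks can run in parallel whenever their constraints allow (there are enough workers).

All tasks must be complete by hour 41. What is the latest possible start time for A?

To finish by hour 41, E (duration 7) must start no later than hour 34.
To finish by hour 41, G (duration 1) must start no later than hour 40.
F must finish before G (must start by hour 40, minus 2-hour gap → hour 38). With an 8-hour duration, F must start by 38 − 8 = hour 30.
D feeds E (must start by hour 34); F (must start by hour 30). Taking the minimum, D must finish by hour 30 and start by 30 − 5 = hour 25.
C feeds into D (must start by hour 25, minus 3-hour gap → hour 22); so C must finish by hour 22 and therefore start by hour 17.
For B: C (must start by hour 17); F (must start by hour 30); G (must start by hour 40). The most restrictive is hour 17; with a 7-hour duration, B must start by hour 10.
For A: B (must start by hour 10); C (must start by hour 17, minus 2-hour gap → hour 15); D (must start by hour 25); F (must start by hour 30). The most restrictive is hour 10; with a 2-hour duration, A must start by hour 8.

8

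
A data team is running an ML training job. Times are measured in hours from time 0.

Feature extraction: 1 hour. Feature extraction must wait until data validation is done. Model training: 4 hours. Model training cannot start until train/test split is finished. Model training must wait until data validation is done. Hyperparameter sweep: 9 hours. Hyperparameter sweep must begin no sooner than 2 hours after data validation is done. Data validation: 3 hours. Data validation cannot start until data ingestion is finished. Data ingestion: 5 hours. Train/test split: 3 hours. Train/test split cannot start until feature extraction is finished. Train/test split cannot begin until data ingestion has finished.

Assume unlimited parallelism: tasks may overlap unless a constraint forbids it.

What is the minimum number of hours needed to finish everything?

19

Data ingestion can start immediately at hour 0; it finishes at hour 5.
Data validation cannot begin until data ingestion (finishes hour 5). It runs from hour 5 to 5 + 3 = hour 8.
Hyperparameter sweep waits on data validation (finishes hour 8, plus 2-hour gap → hour 10), so it starts at hour 10 and finishes at 10 + 9 = hour 19.
After data validation (finishes hour 8), feature extraction can start at hour 8 and finishes at hour 9.
For train/test split: feature extraction (finishes hour 9); data ingestion (finishes hour 5). Taking the maximum gives a start of hour 9, and it finishes at 9 + 3 = hour 12.
Model training has to wait for train/test split (finishes hour 12); data validation (finishes hour 8). The latest of these is hour 12, so model training runs hour 12 to 12 + 4 = hour 16.
All tasks are finished once the last one completes. Finish times: Data ingestion at 5, Data validation at 8, Feature extraction at 9, Train/test split at 12, Hyperparameter sweep at 19, Model training at 16. The latest is hour 19.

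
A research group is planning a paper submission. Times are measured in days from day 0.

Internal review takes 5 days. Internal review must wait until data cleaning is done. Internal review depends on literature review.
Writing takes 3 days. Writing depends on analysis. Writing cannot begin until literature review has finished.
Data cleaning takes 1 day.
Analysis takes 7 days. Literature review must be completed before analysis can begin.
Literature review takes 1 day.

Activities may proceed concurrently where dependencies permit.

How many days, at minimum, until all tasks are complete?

Data cleaning has no prerequisites, so it starts at day 0 and finishes at day 1.
Literature review can start immediately at day 0; it finishes at day 1.
Internal review has to wait for data cleaning (finishes day 1); literature review (finishes day 1). The latest of these is day 1, so internal review runs day 1 to 1 + 5 = day 6.
Analysis waits on literature review (finishes day 1), so it starts at day 1 and finishes at 1 + 7 = day 8.
Writing cannot start until analysis (finishes day 8); literature review (finishes day 1). The controlling bound is day 8, so writing finishes at 8 + 3 = day 11.
All tasks are finished once the last one completes. Finish times: Literature review at 1, Data cleaning at 1, Analysis at 8, Writing at 11, Internal review at 6. The latest is day 11.

11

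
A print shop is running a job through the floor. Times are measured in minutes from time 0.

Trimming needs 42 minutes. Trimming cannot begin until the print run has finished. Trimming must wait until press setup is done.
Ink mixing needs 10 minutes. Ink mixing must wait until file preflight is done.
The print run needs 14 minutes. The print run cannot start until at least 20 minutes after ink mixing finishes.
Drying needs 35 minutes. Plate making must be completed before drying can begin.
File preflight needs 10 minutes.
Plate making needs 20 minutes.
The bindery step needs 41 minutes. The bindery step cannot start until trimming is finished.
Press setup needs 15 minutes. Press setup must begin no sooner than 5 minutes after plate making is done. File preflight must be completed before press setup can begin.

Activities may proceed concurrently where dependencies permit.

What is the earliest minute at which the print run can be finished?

54

Nothing blocks file preflight, so it runs from minute 0 to minute 10.
Ink mixing cannot begin until file preflight (finishes minute 10). It runs from minute 10 to 10 + 10 = minute 20.
The print run cannot begin until ink mixing (finishes minute 20, plus 20-minute gap → minute 40). It runs from minute 40 to 40 + 14 = minute 54.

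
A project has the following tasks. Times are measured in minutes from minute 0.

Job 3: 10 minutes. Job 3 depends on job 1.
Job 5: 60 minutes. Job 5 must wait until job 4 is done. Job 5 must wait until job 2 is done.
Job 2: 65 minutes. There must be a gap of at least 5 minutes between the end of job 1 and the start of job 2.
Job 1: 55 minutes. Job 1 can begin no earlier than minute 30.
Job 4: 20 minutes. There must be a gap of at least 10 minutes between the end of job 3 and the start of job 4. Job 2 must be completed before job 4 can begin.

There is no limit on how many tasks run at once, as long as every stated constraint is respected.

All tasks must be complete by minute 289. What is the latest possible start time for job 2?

144

Nothing follows job 5; the deadline of minute 289 is its only limit. It must start by 289 − 60 = minute 229.
Since job 5 (must start by minute 229) depends on it, job 4 must finish by minute 229. Backing off its 20-minute duration gives a latest start of minute 209.
Job 2 feeds job 4 (must start by minute 209); job 5 (must start by minute 229). Taking the minimum, job 2 must finish by minute 209 and start by 209 − 65 = minute 144.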